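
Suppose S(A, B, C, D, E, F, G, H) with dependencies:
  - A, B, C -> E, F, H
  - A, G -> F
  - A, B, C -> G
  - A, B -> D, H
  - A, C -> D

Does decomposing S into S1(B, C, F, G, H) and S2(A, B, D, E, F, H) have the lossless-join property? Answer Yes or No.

S1 ∩ S2 = {B, F, H}; its closure under F is {B, F, H}.
The closure covers neither S1 nor S2 entirely; the join is not lossless.

No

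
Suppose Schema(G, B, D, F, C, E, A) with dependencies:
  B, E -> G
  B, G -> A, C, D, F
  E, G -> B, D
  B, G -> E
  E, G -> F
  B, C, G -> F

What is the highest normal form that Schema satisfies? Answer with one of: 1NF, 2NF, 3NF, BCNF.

Candidate keys: {B, E}, {B, G}, {E, G}. Prime attributes: {B, E, G}.
The left-hand side of every FD is a superkey, so BCNF is satisfied.

BCNF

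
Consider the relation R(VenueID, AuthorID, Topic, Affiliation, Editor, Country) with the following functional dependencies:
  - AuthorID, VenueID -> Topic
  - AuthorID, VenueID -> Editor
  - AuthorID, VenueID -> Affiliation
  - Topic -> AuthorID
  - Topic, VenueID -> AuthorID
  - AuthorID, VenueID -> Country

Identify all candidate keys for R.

No FD produces {VenueID}, so it must be in every candidate key.
{AuthorID, VenueID}⁺ = {Affiliation, AuthorID, Country, Editor, Topic, VenueID}, which is every attribute, so {AuthorID, VenueID} is a candidate key.
{Topic, VenueID}⁺ = {Affiliation, AuthorID, Country, Editor, Topic, VenueID}, which is every attribute, so {Topic, VenueID} is a candidate key.
Any other superkey properly contains one of these, so there are no further candidate keys.

{AuthorID, VenueID}, {Topic, VenueID}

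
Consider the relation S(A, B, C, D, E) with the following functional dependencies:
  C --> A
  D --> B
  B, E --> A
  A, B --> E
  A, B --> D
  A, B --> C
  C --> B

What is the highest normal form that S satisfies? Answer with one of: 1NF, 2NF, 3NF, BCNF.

Candidate keys: {A, B}, {A, D}, {B, E}, {C}, {D, E}. Prime attributes: {A, B, C, D, E}.
D --> B: {D}⁺ = {B, D}, which is not all of the attributes, so the left side is not a superkey — BCNF is violated.
Since {B} ⊆ prime attributes and every other non-superkey FD also has a prime right side, the schema is in 3NF.

3NF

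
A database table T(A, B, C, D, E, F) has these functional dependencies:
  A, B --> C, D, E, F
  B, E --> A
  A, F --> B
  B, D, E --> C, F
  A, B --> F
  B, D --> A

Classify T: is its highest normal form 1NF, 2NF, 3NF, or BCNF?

BCNF

Candidate keys: {A, B}, {A, F}, {B, D}, {B, E}. Prime attributes: {A, B, D, E, F}.
The left-hand side of every FD is a superkey, so BCNF is satisfied.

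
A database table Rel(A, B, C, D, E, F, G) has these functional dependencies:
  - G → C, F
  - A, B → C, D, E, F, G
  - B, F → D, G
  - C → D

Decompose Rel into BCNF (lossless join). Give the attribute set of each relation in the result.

{A, B, E, G}; {C, D}; {C, F, G}

Candidate key of the original relation: {A, B}.
Within {A, B, C, D, E, F, G}: {G}⁺ ∩ {A, B, C, D, E, F, G} = {C, D, F, G}, not the whole set, so G → C, D, F violates BCNF; decompose into {C, D, F, G} and {A, B, E, G}.
Within {C, D, F, G}: {C}⁺ ∩ {C, D, F, G} = {C, D}, not the whole set, so C → D violates BCNF; decompose into {C, D} and {C, F, G}.
{C, D}: every determinant is a superkey — BCNF.
{C, F, G}: every determinant is a superkey — BCNF.
{A, B, E, G}: every determinant is a superkey — BCNF.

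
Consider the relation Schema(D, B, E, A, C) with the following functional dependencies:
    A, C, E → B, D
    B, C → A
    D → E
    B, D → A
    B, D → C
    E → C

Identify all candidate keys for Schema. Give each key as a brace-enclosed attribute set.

{A, D} is a candidate key since {A, D}⁺ = {A, B, C, D, E} covers every attribute.
{A, E} is a candidate key since {A, E}⁺ = {A, B, C, D, E} covers every attribute.
{B, D} is a candidate key since {B, D}⁺ = {A, B, C, D, E} covers every attribute.
{B, E} is a candidate key since {B, E}⁺ = {A, B, C, D, E} covers every attribute.
These are minimal and exhaustive — every other superkey contains one of them.

{A, D}, {A, E}, {B, D}, {B, E}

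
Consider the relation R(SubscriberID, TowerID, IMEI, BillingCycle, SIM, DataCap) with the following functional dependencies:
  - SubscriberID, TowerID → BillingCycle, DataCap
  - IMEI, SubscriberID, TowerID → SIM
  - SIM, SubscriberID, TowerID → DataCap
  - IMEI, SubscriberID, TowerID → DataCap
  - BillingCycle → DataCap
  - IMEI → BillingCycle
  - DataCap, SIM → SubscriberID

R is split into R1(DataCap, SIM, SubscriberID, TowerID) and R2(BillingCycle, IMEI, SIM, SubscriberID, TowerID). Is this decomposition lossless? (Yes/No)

Yes

Common attributes: {SIM, SubscriberID, TowerID}; their closure is {BillingCycle, DataCap, SIM, SubscriberID, TowerID}.
R1 is contained in that closure, so R1 ∩ R2 → R1 holds and the join is lossless.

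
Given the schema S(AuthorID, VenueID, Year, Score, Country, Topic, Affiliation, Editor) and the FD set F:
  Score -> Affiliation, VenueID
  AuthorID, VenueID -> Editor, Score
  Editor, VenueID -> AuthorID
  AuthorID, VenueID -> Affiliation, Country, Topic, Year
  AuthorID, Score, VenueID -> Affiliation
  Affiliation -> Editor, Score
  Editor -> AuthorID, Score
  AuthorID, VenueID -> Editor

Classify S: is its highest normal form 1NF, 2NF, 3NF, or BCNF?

BCNF

Candidate keys: {Affiliation}, {AuthorID, VenueID}, {Editor}, {Score}. Prime attributes: {Affiliation, AuthorID, Editor, Score, VenueID}.
The left-hand side of every FD is a superkey, so BCNF is satisfied.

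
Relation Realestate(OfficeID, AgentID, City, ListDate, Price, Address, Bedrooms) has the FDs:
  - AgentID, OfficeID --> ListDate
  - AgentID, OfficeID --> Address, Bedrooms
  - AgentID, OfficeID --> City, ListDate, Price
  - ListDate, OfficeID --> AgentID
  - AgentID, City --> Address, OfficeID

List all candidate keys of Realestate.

{AgentID, City}, {AgentID, OfficeID}, {ListDate, OfficeID}

{AgentID, City} is a candidate key since {AgentID, City}⁺ = {Address, AgentID, Bedrooms, City, ListDate, OfficeID, Price} covers every attribute.
{AgentID, OfficeID} is a candidate key since {AgentID, OfficeID}⁺ = {Address, AgentID, Bedrooms, City, ListDate, OfficeID, Price} covers every attribute.
{ListDate, OfficeID} is a candidate key since {ListDate, OfficeID}⁺ = {Address, AgentID, Bedrooms, City, ListDate, OfficeID, Price} covers every attribute.
Any other superkey properly contains one of these, so there are no further candidate keys.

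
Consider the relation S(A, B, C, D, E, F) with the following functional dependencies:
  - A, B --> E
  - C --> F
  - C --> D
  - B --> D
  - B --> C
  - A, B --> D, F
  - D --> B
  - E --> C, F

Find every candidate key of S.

{A, B}, {A, C}, {A, D}, {A, E}

No FD produces {A}, so it must be in every candidate key.
Closure of {A, B} is {A, B, C, D, E, F}, the whole schema; {A, B} is a candidate key.
Closure of {A, C} is {A, B, C, D, E, F}, the whole schema; {A, C} is a candidate key.
Closure of {A, D} is {A, B, C, D, E, F}, the whole schema; {A, D} is a candidate key.
Closure of {A, E} is {A, B, C, D, E, F}, the whole schema; {A, E} is a candidate key.
Any other superkey properly contains one of these, so there are no further candidate keys.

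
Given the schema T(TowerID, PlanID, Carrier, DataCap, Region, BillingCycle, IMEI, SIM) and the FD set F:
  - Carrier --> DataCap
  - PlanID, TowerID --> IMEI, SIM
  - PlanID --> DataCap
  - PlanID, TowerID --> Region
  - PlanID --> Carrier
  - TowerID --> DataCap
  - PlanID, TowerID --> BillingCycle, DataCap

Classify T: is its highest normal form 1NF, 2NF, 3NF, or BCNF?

1NF

Candidate key: {PlanID, TowerID}. Prime attributes: {PlanID, TowerID}.
Carrier --> DataCap: {Carrier}⁺ = {Carrier, DataCap}, which is not all of the attributes, so the left side is not a superkey — BCNF is violated.
Carrier --> DataCap has non-prime {DataCap} on the right and a non-superkey on the left, so 3NF fails.
The proper key subset {PlanID} of {PlanID, TowerID} determines non-prime {Carrier, DataCap}, so the relation is not even in 2NF.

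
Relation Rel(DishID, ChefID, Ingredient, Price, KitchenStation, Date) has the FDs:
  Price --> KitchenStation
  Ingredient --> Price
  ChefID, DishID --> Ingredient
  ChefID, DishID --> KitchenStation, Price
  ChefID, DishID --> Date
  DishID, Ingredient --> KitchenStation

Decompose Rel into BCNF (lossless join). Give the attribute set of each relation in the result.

Candidate key of the original relation: {ChefID, DishID}.
In {ChefID, Date, DishID, Ingredient, KitchenStation, Price}, {Price} is not a superkey ({Price}⁺ restricted to this set is {KitchenStation, Price}), so split on Price --> KitchenStation into {KitchenStation, Price} and {ChefID, Date, DishID, Ingredient, Price}.
{KitchenStation, Price}: every determinant is a superkey — BCNF.
In {ChefID, Date, DishID, Ingredient, Price}, {Ingredient} is not a superkey ({Ingredient}⁺ restricted to this set is {Ingredient, Price}), so split on Ingredient --> Price into {Ingredient, Price} and {ChefID, Date, DishID, Ingredient}.
{Ingredient, Price}: every determinant is a superkey — BCNF.
{ChefID, Date, DishID, Ingredient}: every determinant is a superkey — BCNF.

{ChefID, Date, DishID, Ingredient}; {Ingredient, Price}; {KitchenStation, Price}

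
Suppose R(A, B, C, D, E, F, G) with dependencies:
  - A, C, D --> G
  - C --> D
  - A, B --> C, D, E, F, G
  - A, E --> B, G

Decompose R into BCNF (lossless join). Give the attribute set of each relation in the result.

Candidate keys of the original relation: {A, B}, {A, E}.
{A, B, C, D, E, F, G}: {A, C, D} determines {A, C, D, G} here but is not a superkey — split on A, C, D --> G, giving {A, C, D, G} and {A, B, C, D, E, F}.
{A, C, D, G}: {C} determines {C, D} here but is not a superkey — split on C --> D, giving {C, D} and {A, C, G}.
{C, D} has no BCNF violation.
{A, C, G} has no BCNF violation.
{A, B, C, D, E, F}: {C} determines {C, D} here but is not a superkey — split on C --> D, giving {C, D} and {A, B, C, E, F}.
{C, D} has no BCNF violation.
{A, B, C, E, F} has no BCNF violation.

{A, B, C, E, F}; {A, C, G}; {C, D}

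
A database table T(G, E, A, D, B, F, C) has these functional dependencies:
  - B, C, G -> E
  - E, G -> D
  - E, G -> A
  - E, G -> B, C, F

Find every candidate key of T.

{G} never appears on the right of any FD, so every key must include it.
Closure of {E, G} is {A, B, C, D, E, F, G}, the whole schema; {E, G} is a candidate key.
Closure of {B, C, G} is {A, B, C, D, E, F, G}, the whole schema; {B, C, G} is a candidate key.
These are minimal and exhaustive — every other superkey contains one of them.

{B, C, G}, {E, G}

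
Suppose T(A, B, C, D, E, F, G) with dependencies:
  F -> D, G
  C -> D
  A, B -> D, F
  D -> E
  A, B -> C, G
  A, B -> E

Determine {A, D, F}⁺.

{A, D, E, F, G}

Start with {A, D, F}.
F -> D, G applies; add {G} → now {A, D, F, G}.
D -> E applies; add {E} → now {A, D, E, F, G}.
No further FD applies.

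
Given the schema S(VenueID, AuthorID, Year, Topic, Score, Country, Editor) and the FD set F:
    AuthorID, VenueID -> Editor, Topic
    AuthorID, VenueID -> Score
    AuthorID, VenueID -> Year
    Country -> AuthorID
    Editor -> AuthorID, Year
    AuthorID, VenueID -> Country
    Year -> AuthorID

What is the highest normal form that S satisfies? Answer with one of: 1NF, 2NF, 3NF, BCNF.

3NF

Candidate keys: {AuthorID, VenueID}, {Country, VenueID}, {Editor, VenueID}, {VenueID, Year}. Prime attributes: {AuthorID, Country, Editor, VenueID, Year}.
For Country -> AuthorID we have {Country}⁺ = {AuthorID, Country}; {Country} is not a superkey, so BCNF fails.
Its right-hand attributes {AuthorID} are all prime, as are those of every other non-superkey FD — the relation is in 3NF.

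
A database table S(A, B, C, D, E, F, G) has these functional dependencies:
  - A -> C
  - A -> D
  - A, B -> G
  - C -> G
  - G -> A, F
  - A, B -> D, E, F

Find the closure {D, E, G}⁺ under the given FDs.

Start with {D, E, G}.
G -> A, F applies; add {A, F} → now {A, D, E, F, G}.
A -> C applies; add {C} → now {A, C, D, E, F, G}.
No further FD applies.

{A, C, D, E, F, G}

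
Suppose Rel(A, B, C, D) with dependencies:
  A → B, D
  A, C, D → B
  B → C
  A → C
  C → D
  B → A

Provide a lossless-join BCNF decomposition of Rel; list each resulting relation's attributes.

{A, B, C}; {C, D}

Candidate keys of the original relation: {A}, {B}.
{A, B, C, D}: {C} determines {C, D} here but is not a superkey — split on C → D, giving {C, D} and {A, B, C}.
{C, D}: every determinant is a superkey — BCNF.
{A, B, C}: every determinant is a superkey — BCNF.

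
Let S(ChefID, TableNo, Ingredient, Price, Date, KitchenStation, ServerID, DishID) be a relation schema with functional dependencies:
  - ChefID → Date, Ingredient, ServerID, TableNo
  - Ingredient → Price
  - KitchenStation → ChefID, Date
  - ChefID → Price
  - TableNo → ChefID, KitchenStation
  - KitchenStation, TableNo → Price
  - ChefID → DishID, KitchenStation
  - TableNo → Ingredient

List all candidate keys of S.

{ChefID}, {KitchenStation}, {TableNo}

{ChefID}⁺ = {ChefID, Date, DishID, Ingredient, KitchenStation, Price, ServerID, TableNo}, which is every attribute, so {ChefID} is a candidate key.
{KitchenStation}⁺ = {ChefID, Date, DishID, Ingredient, KitchenStation, Price, ServerID, TableNo}, which is every attribute, so {KitchenStation} is a candidate key.
{TableNo}⁺ = {ChefID, Date, DishID, Ingredient, KitchenStation, Price, ServerID, TableNo}, which is every attribute, so {TableNo} is a candidate key.
No proper subset of any of these is a key, and no other minimal superkey exists.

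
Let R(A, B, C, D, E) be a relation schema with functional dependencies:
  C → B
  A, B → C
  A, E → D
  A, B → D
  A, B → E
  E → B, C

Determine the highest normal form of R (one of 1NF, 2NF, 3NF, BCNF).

3NF

Candidate keys: {A, B}, {A, C}, {A, E}. Prime attributes: {A, B, C, E}.
For C → B we have {C}⁺ = {B, C}; {C} is not a superkey, so BCNF fails.
Its right-hand attributes {B} are all prime, as are those of every other non-superkey FD — the relation is in 3NF.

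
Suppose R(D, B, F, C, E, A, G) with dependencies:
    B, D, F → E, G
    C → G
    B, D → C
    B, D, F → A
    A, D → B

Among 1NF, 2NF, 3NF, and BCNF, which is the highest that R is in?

Candidate keys: {A, D, F}, {B, D, F}. Prime attributes: {A, B, D, F}.
C → G: {C}⁺ = {C, G}, which is not all of the attributes, so the left side is not a superkey — BCNF is violated.
Because {G} is non-prime and the left side of C → G is not a superkey, the relation is not in 3NF.
Since {A, D} ⊂ {A, D, F} and {A, D}⁺ ⊇ {C, G} with {C, G} non-prime, there is a partial dependency; 2NF fails.

1NF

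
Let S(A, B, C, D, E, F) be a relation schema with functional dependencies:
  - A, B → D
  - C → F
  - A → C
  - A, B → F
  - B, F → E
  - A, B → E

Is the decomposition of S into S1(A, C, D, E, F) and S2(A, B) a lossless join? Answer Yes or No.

The shared attributes are {A} and {A}⁺ = {A, C, F}.
The closure covers neither S1 nor S2 entirely; the join is not lossless.

No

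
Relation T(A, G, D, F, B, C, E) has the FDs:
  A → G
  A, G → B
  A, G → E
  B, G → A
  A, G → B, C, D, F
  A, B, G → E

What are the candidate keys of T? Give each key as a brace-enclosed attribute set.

{A}⁺ = {A, B, C, D, E, F, G} — all of the relation — so {A} is a candidate key.
{B, G}⁺ = {A, B, C, D, E, F, G} — all of the relation — so {B, G} is a candidate key.
Any other superkey properly contains one of these, so there are no further candidate keys.

{A}, {B, G}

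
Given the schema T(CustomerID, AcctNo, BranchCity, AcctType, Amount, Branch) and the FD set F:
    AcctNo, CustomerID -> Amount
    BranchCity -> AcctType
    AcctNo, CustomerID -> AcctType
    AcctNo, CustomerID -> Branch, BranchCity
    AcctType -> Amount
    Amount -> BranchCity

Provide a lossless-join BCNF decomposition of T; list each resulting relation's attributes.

{AcctNo, Branch, BranchCity, CustomerID}; {AcctType, Amount, BranchCity}

Candidate key of the original relation: {AcctNo, CustomerID}.
In {AcctNo, AcctType, Amount, Branch, BranchCity, CustomerID}, {BranchCity} is not a superkey ({BranchCity}⁺ restricted to this set is {AcctType, Amount, BranchCity}), so split on BranchCity -> AcctType, Amount into {AcctType, Amount, BranchCity} and {AcctNo, Branch, BranchCity, CustomerID}.
{AcctType, Amount, BranchCity} has no BCNF violation.
{AcctNo, Branch, BranchCity, CustomerID} has no BCNF violation.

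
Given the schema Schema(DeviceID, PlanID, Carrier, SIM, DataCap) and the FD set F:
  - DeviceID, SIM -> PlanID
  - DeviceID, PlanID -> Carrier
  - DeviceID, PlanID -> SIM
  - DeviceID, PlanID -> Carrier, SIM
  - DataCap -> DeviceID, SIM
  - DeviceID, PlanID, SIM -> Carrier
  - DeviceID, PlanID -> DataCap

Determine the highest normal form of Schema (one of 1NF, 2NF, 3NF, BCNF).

BCNF

Candidate keys: {DataCap}, {DeviceID, PlanID}, {DeviceID, SIM}. Prime attributes: {DataCap, DeviceID, PlanID, SIM}.
Each dependency's left side is a superkey — BCNF holds.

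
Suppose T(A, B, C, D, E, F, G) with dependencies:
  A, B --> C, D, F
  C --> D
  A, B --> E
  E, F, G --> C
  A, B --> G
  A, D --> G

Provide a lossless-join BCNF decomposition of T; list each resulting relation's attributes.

Candidate key of the original relation: {A, B}.
In {A, B, C, D, E, F, G}, {C} is not a superkey ({C}⁺ restricted to this set is {C, D}), so split on C --> D into {C, D} and {A, B, C, E, F, G}.
{C, D}: every determinant is a superkey — BCNF.
In {A, B, C, E, F, G}, {E, F, G} is not a superkey ({E, F, G}⁺ restricted to this set is {C, E, F, G}), so split on E, F, G --> C into {C, E, F, G} and {A, B, E, F, G}.
{C, E, F, G}: every determinant is a superkey — BCNF.
{A, B, E, F, G}: every determinant is a superkey — BCNF.

{A, B, E, F, G}; {C, D}; {C, E, F, G}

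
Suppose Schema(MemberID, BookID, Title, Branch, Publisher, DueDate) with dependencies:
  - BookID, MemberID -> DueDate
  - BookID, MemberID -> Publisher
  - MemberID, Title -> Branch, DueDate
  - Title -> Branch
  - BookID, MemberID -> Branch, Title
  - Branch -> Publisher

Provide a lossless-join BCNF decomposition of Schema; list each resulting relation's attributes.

{BookID, MemberID, Title}; {Branch, Publisher}; {Branch, Title}; {DueDate, MemberID, Title}

Candidate key of the original relation: {BookID, MemberID}.
Within {BookID, Branch, DueDate, MemberID, Publisher, Title}: {MemberID, Title}⁺ ∩ {BookID, Branch, DueDate, MemberID, Publisher, Title} = {Branch, DueDate, MemberID, Publisher, Title}, not the whole set, so MemberID, Title -> Branch, DueDate, Publisher violates BCNF; decompose into {Branch, DueDate, MemberID, Publisher, Title} and {BookID, MemberID, Title}.
Within {Branch, DueDate, MemberID, Publisher, Title}: {Title}⁺ ∩ {Branch, DueDate, MemberID, Publisher, Title} = {Branch, Publisher, Title}, not the whole set, so Title -> Branch, Publisher violates BCNF; decompose into {Branch, Publisher, Title} and {DueDate, MemberID, Title}.
Within {Branch, Publisher, Title}: {Branch}⁺ ∩ {Branch, Publisher, Title} = {Branch, Publisher}, not the whole set, so Branch -> Publisher violates BCNF; decompose into {Branch, Publisher} and {Branch, Title}.
{Branch, Publisher} is in BCNF.
{Branch, Title} is in BCNF.
{DueDate, MemberID, Title} is in BCNF.
{BookID, MemberID, Title} is in BCNF.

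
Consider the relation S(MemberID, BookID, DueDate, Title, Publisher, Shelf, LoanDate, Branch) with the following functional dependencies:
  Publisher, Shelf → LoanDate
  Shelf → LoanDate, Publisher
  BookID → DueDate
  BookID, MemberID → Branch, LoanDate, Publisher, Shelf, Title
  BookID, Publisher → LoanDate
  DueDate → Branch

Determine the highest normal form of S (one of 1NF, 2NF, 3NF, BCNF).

Candidate key: {BookID, MemberID}. Prime attributes: {BookID, MemberID}.
Publisher, Shelf → LoanDate: {Publisher, Shelf}⁺ = {LoanDate, Publisher, Shelf}, which is not all of the attributes, so the left side is not a superkey — BCNF is violated.
Because {LoanDate} is non-prime and the left side of Publisher, Shelf → LoanDate is not a superkey, the relation is not in 3NF.
Since {BookID} ⊂ {BookID, MemberID} and {BookID}⁺ ⊇ {Branch, DueDate} with {Branch, DueDate} non-prime, there is a partial dependency; 2NF fails.

1NF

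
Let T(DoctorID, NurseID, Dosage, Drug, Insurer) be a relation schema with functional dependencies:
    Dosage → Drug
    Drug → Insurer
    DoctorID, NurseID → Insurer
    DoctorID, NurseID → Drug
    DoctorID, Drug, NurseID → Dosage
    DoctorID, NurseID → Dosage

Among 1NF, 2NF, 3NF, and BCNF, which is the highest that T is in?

2NF

Candidate key: {DoctorID, NurseID}. Prime attributes: {DoctorID, NurseID}.
Dosage → Drug breaks BCNF: {Dosage}⁺ = {Dosage, Drug, Insurer}, so {Dosage} is not a superkey.
Because {Drug} is non-prime and the left side of Dosage → Drug is not a superkey, the relation is not in 3NF.
No non-prime attribute depends on a proper subset of any candidate key, so 2NF holds.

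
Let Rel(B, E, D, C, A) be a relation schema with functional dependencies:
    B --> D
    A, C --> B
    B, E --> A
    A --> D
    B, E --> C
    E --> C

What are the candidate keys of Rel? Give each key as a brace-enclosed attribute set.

No FD produces {E}, so it must be in every candidate key.
{A, E} is a candidate key since {A, E}⁺ = {A, B, C, D, E} covers every attribute.
{B, E} is a candidate key since {B, E}⁺ = {A, B, C, D, E} covers every attribute.
These are minimal and exhaustive — every other superkey contains one of them.

{A, E}, {B, E}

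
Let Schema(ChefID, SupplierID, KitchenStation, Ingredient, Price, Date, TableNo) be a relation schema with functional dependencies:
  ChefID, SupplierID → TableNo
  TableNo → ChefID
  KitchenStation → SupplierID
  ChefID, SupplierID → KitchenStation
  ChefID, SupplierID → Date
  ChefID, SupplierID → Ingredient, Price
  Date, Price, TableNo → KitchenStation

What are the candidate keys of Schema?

{ChefID, KitchenStation}, {ChefID, SupplierID}, {Date, Price, TableNo}, {KitchenStation, TableNo}, {SupplierID, TableNo}

{ChefID, KitchenStation}⁺ = {ChefID, Date, Ingredient, KitchenStation, Price, SupplierID, TableNo}, which is every attribute, so {ChefID, KitchenStation} is a candidate key.
{ChefID, SupplierID}⁺ = {ChefID, Date, Ingredient, KitchenStation, Price, SupplierID, TableNo}, which is every attribute, so {ChefID, SupplierID} is a candidate key.
{KitchenStation, TableNo}⁺ = {ChefID, Date, Ingredient, KitchenStation, Price, SupplierID, TableNo}, which is every attribute, so {KitchenStation, TableNo} is a candidate key.
{SupplierID, TableNo}⁺ = {ChefID, Date, Ingredient, KitchenStation, Price, SupplierID, TableNo}, which is every attribute, so {SupplierID, TableNo} is a candidate key.
{Date, Price, TableNo}⁺ = {ChefID, Date, Ingredient, KitchenStation, Price, SupplierID, TableNo}, which is every attribute, so {Date, Price, TableNo} is a candidate key.
No proper subset of any of these is a key, and no other minimal superkey exists.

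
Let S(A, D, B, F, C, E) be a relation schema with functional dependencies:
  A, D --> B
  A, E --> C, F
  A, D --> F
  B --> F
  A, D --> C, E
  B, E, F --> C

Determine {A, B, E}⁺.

Start with {A, B, E}.
A, E --> C, F applies; add {C, F} → now {A, B, C, E, F}.
No further FD applies.

{A, B, C, E, F}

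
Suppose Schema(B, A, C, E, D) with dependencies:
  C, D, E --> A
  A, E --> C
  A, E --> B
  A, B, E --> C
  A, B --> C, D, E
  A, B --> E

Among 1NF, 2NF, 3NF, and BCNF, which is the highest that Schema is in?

Candidate keys: {A, B}, {A, E}, {C, D, E}. Prime attributes: {A, B, C, D, E}.
The left-hand side of every FD is a superkey, so BCNF is satisfied.

BCNF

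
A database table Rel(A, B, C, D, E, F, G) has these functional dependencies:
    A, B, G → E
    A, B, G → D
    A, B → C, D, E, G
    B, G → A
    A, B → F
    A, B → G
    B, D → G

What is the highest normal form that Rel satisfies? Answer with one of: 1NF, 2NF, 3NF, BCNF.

BCNF

Candidate keys: {A, B}, {B, D}, {B, G}. Prime attributes: {A, B, D, G}.
Each dependency's left side is a superkey — BCNF holds.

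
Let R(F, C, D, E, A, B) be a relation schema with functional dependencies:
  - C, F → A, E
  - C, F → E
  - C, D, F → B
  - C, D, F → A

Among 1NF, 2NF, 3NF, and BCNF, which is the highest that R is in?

1NF

Candidate key: {C, D, F}. Prime attributes: {C, D, F}.
C, F → A, E: {C, F}⁺ = {A, C, E, F}, which is not all of the attributes, so the left side is not a superkey — BCNF is violated.
Because {A, E} are non-prime and the left side of C, F → A, E is not a superkey, the relation is not in 3NF.
{C, F} is a proper subset of the key {C, D, F}, and {C, F}⁺ contains the non-prime attributes {A, E} — a partial dependency, so 2NF is violated.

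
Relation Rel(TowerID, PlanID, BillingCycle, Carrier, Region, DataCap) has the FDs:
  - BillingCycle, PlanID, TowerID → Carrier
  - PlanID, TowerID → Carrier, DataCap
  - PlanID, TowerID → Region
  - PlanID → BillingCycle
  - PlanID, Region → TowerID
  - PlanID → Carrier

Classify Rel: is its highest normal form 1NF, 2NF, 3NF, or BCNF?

1NF

Candidate keys: {PlanID, Region}, {PlanID, TowerID}. Prime attributes: {PlanID, Region, TowerID}.
PlanID → BillingCycle: {PlanID}⁺ = {BillingCycle, Carrier, PlanID}, which is not all of the attributes, so the left side is not a superkey — BCNF is violated.
PlanID → BillingCycle determines the non-prime attribute {BillingCycle} from a non-superkey — 3NF is violated.
The proper key subset {PlanID} of {PlanID, Region} determines non-prime {BillingCycle, Carrier}, so the relation is not even in 2NF.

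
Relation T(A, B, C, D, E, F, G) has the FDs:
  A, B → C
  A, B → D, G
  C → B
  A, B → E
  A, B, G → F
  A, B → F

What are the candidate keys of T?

{A, B}, {A, C}

No FD produces {A}, so it must be in every candidate key.
{A, B}⁺ = {A, B, C, D, E, F, G}, which is every attribute, so {A, B} is a candidate key.
{A, C}⁺ = {A, B, C, D, E, F, G}, which is every attribute, so {A, C} is a candidate key.
These are minimal and exhaustive — every other superkey contains one of them.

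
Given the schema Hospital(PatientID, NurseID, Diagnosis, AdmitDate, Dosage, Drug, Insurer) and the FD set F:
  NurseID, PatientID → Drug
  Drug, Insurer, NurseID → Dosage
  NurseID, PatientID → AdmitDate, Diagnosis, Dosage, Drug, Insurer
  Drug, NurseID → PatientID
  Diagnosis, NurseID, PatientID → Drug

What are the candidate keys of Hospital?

No FD produces {NurseID}, so it must be in every candidate key.
Closure of {Drug, NurseID} is {AdmitDate, Diagnosis, Dosage, Drug, Insurer, NurseID, PatientID}, the whole schema; {Drug, NurseID} is a candidate key.
Closure of {NurseID, PatientID} is {AdmitDate, Diagnosis, Dosage, Drug, Insurer, NurseID, PatientID}, the whole schema; {NurseID, PatientID} is a candidate key.
Any other superkey properly contains one of these, so there are no further candidate keys.

{Drug, NurseID}, {NurseID, PatientID}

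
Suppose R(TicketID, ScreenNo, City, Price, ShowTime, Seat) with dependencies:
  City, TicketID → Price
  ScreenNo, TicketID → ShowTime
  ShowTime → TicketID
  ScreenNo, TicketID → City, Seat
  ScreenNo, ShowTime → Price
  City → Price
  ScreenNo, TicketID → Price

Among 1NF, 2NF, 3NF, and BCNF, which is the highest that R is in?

Candidate keys: {ScreenNo, ShowTime}, {ScreenNo, TicketID}. Prime attributes: {ScreenNo, ShowTime, TicketID}.
For City, TicketID → Price we have {City, TicketID}⁺ = {City, Price, TicketID}; {City, TicketID} is not a superkey, so BCNF fails.
Because {Price} is non-prime and the left side of City, TicketID → Price is not a superkey, the relation is not in 3NF.
Checking every proper subset of each key, none determines a non-prime attribute — 2NF is satisfied.

2NF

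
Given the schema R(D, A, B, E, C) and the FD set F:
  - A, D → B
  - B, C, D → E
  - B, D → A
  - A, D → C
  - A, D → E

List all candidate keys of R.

{A, D}, {B, D}

No FD produces {D}, so it must be in every candidate key.
{A, D} is a candidate key since {A, D}⁺ = {A, B, C, D, E} covers every attribute.
{B, D} is a candidate key since {B, D}⁺ = {A, B, C, D, E} covers every attribute.
Any other superkey properly contains one of these, so there are no further candidate keys.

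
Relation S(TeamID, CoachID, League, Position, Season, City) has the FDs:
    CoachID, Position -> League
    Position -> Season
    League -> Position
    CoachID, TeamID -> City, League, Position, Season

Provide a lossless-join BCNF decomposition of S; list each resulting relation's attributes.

Candidate key of the original relation: {CoachID, TeamID}.
Within {City, CoachID, League, Position, Season, TeamID}: {CoachID, Position}⁺ ∩ {City, CoachID, League, Position, Season, TeamID} = {CoachID, League, Position, Season}, not the whole set, so CoachID, Position -> League, Season violates BCNF; decompose into {CoachID, League, Position, Season} and {City, CoachID, Position, TeamID}.
Within {CoachID, League, Position, Season}: {Position}⁺ ∩ {CoachID, League, Position, Season} = {Position, Season}, not the whole set, so Position -> Season violates BCNF; decompose into {Position, Season} and {CoachID, League, Position}.
{Position, Season} is in BCNF.
Within {CoachID, League, Position}: {League}⁺ ∩ {CoachID, League, Position} = {League, Position}, not the whole set, so League -> Position violates BCNF; decompose into {League, Position} and {CoachID, League}.
{League, Position} is in BCNF.
{CoachID, League} is in BCNF.
{City, CoachID, Position, TeamID} is in BCNF.

{City, CoachID, Position, TeamID}; {CoachID, League}; {League, Position}; {Position, Season}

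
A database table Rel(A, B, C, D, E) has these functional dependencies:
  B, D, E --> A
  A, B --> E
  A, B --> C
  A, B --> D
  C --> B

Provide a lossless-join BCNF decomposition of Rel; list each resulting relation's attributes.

Candidate keys of the original relation: {A, B}, {A, C}, {B, D, E}, {C, D, E}.
In {A, B, C, D, E}, {C} is not a superkey ({C}⁺ restricted to this set is {B, C}), so split on C --> B into {B, C} and {A, C, D, E}.
{B, C} is in BCNF.
{A, C, D, E} is in BCNF.

{A, C, D, E}; {B, C}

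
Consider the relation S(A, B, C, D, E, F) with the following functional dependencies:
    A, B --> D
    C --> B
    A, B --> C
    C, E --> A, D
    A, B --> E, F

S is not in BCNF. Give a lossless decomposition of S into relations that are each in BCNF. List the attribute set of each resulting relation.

{A, C, D, E, F}; {B, C}

Candidate keys of the original relation: {A, B}, {A, C}, {C, E}.
In {A, B, C, D, E, F}, {C} is not a superkey ({C}⁺ restricted to this set is {B, C}), so split on C --> B into {B, C} and {A, C, D, E, F}.
{B, C}: every determinant is a superkey — BCNF.
{A, C, D, E, F}: every determinant is a superkey — BCNF.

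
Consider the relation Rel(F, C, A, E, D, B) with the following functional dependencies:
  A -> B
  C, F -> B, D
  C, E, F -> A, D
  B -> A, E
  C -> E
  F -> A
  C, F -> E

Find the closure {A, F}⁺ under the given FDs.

Start with {A, F}.
A -> B applies; add {B} → now {A, B, F}.
B -> A, E applies; add {E} → now {A, B, E, F}.
No further FD applies.

{A, B, E, F}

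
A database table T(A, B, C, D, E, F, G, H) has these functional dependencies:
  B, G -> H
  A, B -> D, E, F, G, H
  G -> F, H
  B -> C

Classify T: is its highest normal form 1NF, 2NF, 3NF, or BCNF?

1NF

Candidate key: {A, B}. Prime attributes: {A, B}.
B, G -> H: {B, G}⁺ = {B, C, F, G, H}, which is not all of the attributes, so the left side is not a superkey — BCNF is violated.
B, G -> H has non-prime {H} on the right and a non-superkey on the left, so 3NF fails.
{B} is a proper subset of the key {A, B}, and {B}⁺ contains the non-prime attribute {C} — a partial dependency, so 2NF is violated.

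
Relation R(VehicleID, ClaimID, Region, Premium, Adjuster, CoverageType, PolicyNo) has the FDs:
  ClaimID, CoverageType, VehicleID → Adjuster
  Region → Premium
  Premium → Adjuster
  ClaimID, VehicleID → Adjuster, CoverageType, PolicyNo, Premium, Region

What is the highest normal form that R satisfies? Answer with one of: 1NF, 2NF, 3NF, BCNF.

Candidate key: {ClaimID, VehicleID}. Prime attributes: {ClaimID, VehicleID}.
For Region → Premium we have {Region}⁺ = {Adjuster, Premium, Region}; {Region} is not a superkey, so BCNF fails.
Because {Premium} is non-prime and the left side of Region → Premium is not a superkey, the relation is not in 3NF.
No proper subset of a key has a non-prime attribute in its closure, so there is no partial dependency; 2NF holds.

2NF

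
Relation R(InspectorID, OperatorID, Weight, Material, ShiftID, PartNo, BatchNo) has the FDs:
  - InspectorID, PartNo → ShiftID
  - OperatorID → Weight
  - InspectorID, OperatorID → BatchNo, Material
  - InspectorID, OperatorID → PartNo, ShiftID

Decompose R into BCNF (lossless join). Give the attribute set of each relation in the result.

Candidate key of the original relation: {InspectorID, OperatorID}.
{BatchNo, InspectorID, Material, OperatorID, PartNo, ShiftID, Weight}: {InspectorID, PartNo} determines {InspectorID, PartNo, ShiftID} here but is not a superkey — split on InspectorID, PartNo → ShiftID, giving {InspectorID, PartNo, ShiftID} and {BatchNo, InspectorID, Material, OperatorID, PartNo, Weight}.
{InspectorID, PartNo, ShiftID} has no BCNF violation.
{BatchNo, InspectorID, Material, OperatorID, PartNo, Weight}: {OperatorID} determines {OperatorID, Weight} here but is not a superkey — split on OperatorID → Weight, giving {OperatorID, Weight} and {BatchNo, InspectorID, Material, OperatorID, PartNo}.
{OperatorID, Weight} has no BCNF violation.
{BatchNo, InspectorID, Material, OperatorID, PartNo} has no BCNF violation.

{BatchNo, InspectorID, Material, OperatorID, PartNo}; {InspectorID, PartNo, ShiftID}; {OperatorID, Weight}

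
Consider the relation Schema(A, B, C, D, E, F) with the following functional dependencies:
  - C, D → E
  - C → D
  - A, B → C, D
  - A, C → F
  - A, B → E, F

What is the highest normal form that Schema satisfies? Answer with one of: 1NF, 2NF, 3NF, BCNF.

2NF

Candidate key: {A, B}. Prime attributes: {A, B}.
C, D → E: {C, D}⁺ = {C, D, E}, which is not all of the attributes, so the left side is not a superkey — BCNF is violated.
Because {E} is non-prime and the left side of C, D → E is not a superkey, the relation is not in 3NF.
Checking every proper subset of each key, none determines a non-prime attribute — 2NF is satisfied.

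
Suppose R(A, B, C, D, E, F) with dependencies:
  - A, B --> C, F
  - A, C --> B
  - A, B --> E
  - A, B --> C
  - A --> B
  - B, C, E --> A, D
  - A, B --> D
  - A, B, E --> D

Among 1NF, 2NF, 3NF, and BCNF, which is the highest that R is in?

BCNF

Candidate keys: {A}, {B, C, E}. Prime attributes: {A, B, C, E}.
The left-hand side of every FD is a superkey, so BCNF is satisfied.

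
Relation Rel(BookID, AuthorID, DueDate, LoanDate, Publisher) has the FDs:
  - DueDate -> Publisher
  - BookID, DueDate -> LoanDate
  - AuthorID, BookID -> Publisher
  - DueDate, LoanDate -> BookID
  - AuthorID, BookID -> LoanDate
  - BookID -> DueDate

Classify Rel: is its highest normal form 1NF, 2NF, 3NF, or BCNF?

Candidate keys: {AuthorID, BookID}, {AuthorID, DueDate, LoanDate}. Prime attributes: {AuthorID, BookID, DueDate, LoanDate}.
For DueDate -> Publisher we have {DueDate}⁺ = {DueDate, Publisher}; {DueDate} is not a superkey, so BCNF fails.
Because {Publisher} is non-prime and the left side of DueDate -> Publisher is not a superkey, the relation is not in 3NF.
Since {BookID} ⊂ {AuthorID, BookID} and {BookID}⁺ ⊇ {Publisher} with {Publisher} non-prime, there is a partial dependency; 2NF fails.

1NF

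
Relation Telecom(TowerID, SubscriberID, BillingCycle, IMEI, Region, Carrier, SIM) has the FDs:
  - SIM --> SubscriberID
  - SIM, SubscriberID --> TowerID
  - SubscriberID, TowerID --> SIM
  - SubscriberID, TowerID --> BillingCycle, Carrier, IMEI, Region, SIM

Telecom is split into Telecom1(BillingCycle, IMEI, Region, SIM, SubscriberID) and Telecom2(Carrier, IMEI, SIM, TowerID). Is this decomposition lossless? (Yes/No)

Yes

The shared attributes are {IMEI, SIM} and {IMEI, SIM}⁺ = {BillingCycle, Carrier, IMEI, Region, SIM, SubscriberID, TowerID}.
Since Telecom1 ⊆ {BillingCycle, Carrier, IMEI, Region, SIM, SubscriberID, TowerID}, the intersection is a superkey of Telecom1; the decomposition is lossless.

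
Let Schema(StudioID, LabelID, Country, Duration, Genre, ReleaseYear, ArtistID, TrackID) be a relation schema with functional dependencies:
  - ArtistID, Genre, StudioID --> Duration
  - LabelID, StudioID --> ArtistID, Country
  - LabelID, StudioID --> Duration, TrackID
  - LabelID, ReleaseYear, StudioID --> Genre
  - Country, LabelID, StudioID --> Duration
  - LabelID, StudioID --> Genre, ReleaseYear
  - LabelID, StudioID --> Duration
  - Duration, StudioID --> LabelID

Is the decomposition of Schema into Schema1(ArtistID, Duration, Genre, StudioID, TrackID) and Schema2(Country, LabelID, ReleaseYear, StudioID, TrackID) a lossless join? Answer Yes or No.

No

The shared attributes are {StudioID, TrackID} and {StudioID, TrackID}⁺ = {StudioID, TrackID}.
Neither Schema1 nor Schema2 is contained in that closure, so the decomposition is lossy.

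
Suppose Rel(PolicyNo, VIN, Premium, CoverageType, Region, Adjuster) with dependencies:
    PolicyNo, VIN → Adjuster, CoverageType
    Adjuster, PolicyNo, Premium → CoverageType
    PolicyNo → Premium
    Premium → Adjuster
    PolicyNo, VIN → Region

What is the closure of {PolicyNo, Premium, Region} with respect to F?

{Adjuster, CoverageType, PolicyNo, Premium, Region}

Start with {PolicyNo, Premium, Region}.
Premium → Adjuster applies; add {Adjuster} → now {Adjuster, PolicyNo, Premium, Region}.
Adjuster, PolicyNo, Premium → CoverageType applies; add {CoverageType} → now {Adjuster, CoverageType, PolicyNo, Premium, Region}.
No further FD applies.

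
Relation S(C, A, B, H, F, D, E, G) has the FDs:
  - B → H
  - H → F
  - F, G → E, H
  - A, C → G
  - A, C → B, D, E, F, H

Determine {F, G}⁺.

Start with {F, G}.
F, G → E, H applies; add {E, H} → now {E, F, G, H}.
No further FD applies.

{E, F, G, H}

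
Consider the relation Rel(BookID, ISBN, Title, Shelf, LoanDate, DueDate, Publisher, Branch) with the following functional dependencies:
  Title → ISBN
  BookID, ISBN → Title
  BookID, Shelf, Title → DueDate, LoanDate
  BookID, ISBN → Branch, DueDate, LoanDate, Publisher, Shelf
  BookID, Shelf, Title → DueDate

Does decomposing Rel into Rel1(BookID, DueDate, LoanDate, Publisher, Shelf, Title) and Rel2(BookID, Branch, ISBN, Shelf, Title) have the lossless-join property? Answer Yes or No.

Yes

Rel1 ∩ Rel2 = {BookID, Shelf, Title}; its closure under F is {BookID, Branch, DueDate, ISBN, LoanDate, Publisher, Shelf, Title}.
Rel1 is contained in that closure, so Rel1 ∩ Rel2 → Rel1 holds and the join is lossless.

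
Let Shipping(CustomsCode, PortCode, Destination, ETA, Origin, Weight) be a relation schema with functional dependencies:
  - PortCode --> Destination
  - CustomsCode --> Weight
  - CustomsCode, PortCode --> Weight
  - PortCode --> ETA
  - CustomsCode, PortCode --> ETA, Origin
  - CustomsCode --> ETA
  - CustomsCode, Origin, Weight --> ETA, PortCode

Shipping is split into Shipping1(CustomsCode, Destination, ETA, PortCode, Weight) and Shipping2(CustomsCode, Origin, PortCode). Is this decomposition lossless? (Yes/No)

Yes

Common attributes: {CustomsCode, PortCode}; their closure is {CustomsCode, Destination, ETA, Origin, PortCode, Weight}.
Since Shipping1 ⊆ {CustomsCode, Destination, ETA, Origin, PortCode, Weight}, the intersection is a superkey of Shipping1; the decomposition is lossless.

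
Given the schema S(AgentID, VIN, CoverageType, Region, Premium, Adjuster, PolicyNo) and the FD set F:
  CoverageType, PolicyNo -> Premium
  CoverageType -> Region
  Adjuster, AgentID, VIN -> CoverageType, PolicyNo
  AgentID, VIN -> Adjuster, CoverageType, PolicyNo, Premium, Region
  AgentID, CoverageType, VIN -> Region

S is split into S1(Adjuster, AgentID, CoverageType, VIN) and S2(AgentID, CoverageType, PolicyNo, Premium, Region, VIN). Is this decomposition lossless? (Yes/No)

S1 ∩ S2 = {AgentID, CoverageType, VIN}; its closure under F is {Adjuster, AgentID, CoverageType, PolicyNo, Premium, Region, VIN}.
S1 is contained in that closure, so S1 ∩ S2 -> S1 holds and the join is lossless.

Yes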